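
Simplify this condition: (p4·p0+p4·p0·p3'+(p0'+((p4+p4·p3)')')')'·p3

(p4·p0+p4·p0·p3'+(p0'+((p4+p4·p3)')')')'·p3
= (p4·p0+p4·p0·p3'+(p0'+(p4')')')'·p3
= (p4·p0+p4·p0·p3'+p0·p4')'·p3
= (p4·p0+p0·p4')'·p3
= p0'·p3

p0'·p3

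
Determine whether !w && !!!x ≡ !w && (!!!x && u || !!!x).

Yes

E1: !w && !!!x
    = !w && !x   — double negation
E2: !w && (!!!x && u || !!!x)
    = !w && !!!x   — absorption
    = !w && !x   — double negation
Both reduce to !w && !x, so they are equivalent.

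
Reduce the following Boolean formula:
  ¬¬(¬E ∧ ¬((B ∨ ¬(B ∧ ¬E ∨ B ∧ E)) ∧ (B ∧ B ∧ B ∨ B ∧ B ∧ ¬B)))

¬E ∧ ¬B

¬¬(¬E ∧ ¬((B ∨ ¬(B ∧ ¬E ∨ B ∧ E)) ∧ (B ∧ B ∧ B ∨ B ∧ B ∧ ¬B)))
= ¬¬(¬E ∧ ¬((B ∨ ¬(B ∧ ¬E ∨ B ∧ E)) ∧ B ∧ B))   (distribution)
= ¬¬(¬E ∧ ¬((B ∨ ¬B) ∧ B ∧ B))   (distribution)
= ¬¬(¬E ∧ ¬(B ∧ B))   (complement / identity)
= ¬E ∧ ¬(B ∧ B)   (double negation)
= ¬E ∧ ¬B   (idempotence)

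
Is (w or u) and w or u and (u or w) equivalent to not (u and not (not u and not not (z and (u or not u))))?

No

E1: (w or u) and w or u and (u or w)
    = w or u and (u or w)   (absorption)
    = w or u   (absorption)
E2: not (u and not (not u and not not (z and (u or not u))))
    = not (u and not (not u and not not z))   (complement / identity)
    = not (u and (u or not z))   (De Morgan)
    = not u   (absorption)
These differ: at u=1, w=0, z=0, E1 = 1 but E2 = 0.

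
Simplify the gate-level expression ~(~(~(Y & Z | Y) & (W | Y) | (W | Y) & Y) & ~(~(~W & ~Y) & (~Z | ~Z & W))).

W | Y

~(~(~(Y & Z | Y) & (W | Y) | (W | Y) & Y) & ~(~(~W & ~Y) & (~Z | ~Z & W)))
= ~(~(~Y & (W | Y) | (W | Y) & Y) & ~(~(~W & ~Y) & (~Z | ~Z & W)))
= ~(~(W | Y) & ~(~(~W & ~Y) & (~Z | ~Z & W)))
= W | Y | ~(~W & ~Y) & (~Z | ~Z & W)
= W | Y | ~(~W & ~Y) & ~Z
= W | Y | (W | Y) & ~Z
= W | Y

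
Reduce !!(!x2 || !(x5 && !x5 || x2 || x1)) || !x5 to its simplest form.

!!(!x2 || !(x5 && !x5 || x2 || x1)) || !x5
= !!(!x2 || !(x2 || x1)) || !x5   (complement / identity)
= !(x2 && (x2 || x1)) || !x5   (De Morgan)
= !x2 || !x5   (absorption)

!x2 || !x5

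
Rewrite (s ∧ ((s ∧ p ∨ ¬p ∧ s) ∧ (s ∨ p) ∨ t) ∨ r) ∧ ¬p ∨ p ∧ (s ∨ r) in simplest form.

s ∨ r

(s ∧ ((s ∧ p ∨ ¬p ∧ s) ∧ (s ∨ p) ∨ t) ∨ r) ∧ ¬p ∨ p ∧ (s ∨ r)
= (s ∧ (s ∧ (s ∨ p) ∨ t) ∨ r) ∧ ¬p ∨ p ∧ (s ∨ r)   [distribution]
= (s ∧ (s ∨ t) ∨ r) ∧ ¬p ∨ p ∧ (s ∨ r)   [absorption]
= (s ∨ r) ∧ ¬p ∨ p ∧ (s ∨ r)   [absorption]
= s ∨ r   [distribution]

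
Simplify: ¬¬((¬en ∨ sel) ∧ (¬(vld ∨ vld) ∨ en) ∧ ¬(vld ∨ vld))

¬¬((¬en ∨ sel) ∧ (¬(vld ∨ vld) ∨ en) ∧ ¬(vld ∨ vld))
= (¬en ∨ sel) ∧ (¬(vld ∨ vld) ∨ en) ∧ ¬(vld ∨ vld)   [double negation]
= (¬en ∨ sel) ∧ ¬(vld ∨ vld)   [absorption]
= (¬en ∨ sel) ∧ ¬vld   [idempotence]

(¬en ∨ sel) ∧ ¬vld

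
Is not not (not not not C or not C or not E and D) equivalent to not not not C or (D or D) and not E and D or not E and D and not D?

Yes

E1: not not (not not not C or not C or not E and D)
    = not not not C or not C or not E and D
    = not C or not C or not E and D
    = not C or not E and D
E2: not not not C or (D or D) and not E and D or not E and D and not D
    = not not not C or D and not E and D or not E and D and not D
    = not not not C or not E and D
    = not C or not E and D
Both reduce to not C or not E and D, so they are equivalent.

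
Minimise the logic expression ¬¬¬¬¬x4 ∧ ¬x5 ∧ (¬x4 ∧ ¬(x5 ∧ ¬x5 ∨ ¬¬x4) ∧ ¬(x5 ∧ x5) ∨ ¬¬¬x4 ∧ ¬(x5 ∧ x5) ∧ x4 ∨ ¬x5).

¬x4 ∧ ¬x5

¬¬¬¬¬x4 ∧ ¬x5 ∧ (¬x4 ∧ ¬(x5 ∧ ¬x5 ∨ ¬¬x4) ∧ ¬(x5 ∧ x5) ∨ ¬¬¬x4 ∧ ¬(x5 ∧ x5) ∧ x4 ∨ ¬x5)
= ¬¬¬¬¬x4 ∧ ¬x5 ∧ (¬x4 ∧ ¬¬¬x4 ∧ ¬(x5 ∧ x5) ∨ ¬¬¬x4 ∧ ¬(x5 ∧ x5) ∧ x4 ∨ ¬x5)   (complement / identity)
= ¬¬¬¬¬x4 ∧ ¬x5 ∧ (¬¬¬x4 ∧ ¬(x5 ∧ x5) ∨ ¬x5)   (distribution)
= ¬¬¬x4 ∧ ¬x5 ∧ (¬¬¬x4 ∧ ¬(x5 ∧ x5) ∨ ¬x5)   (double negation)
= ¬¬¬x4 ∧ ¬x5 ∧ (¬¬¬x4 ∧ ¬x5 ∨ ¬x5)   (idempotence)
= ¬¬¬x4 ∧ ¬x5   (absorption)
= ¬x4 ∧ ¬x5   (double negation)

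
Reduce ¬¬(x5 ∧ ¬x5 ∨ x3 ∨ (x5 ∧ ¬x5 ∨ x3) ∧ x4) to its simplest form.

¬¬(x5 ∧ ¬x5 ∨ x3 ∨ (x5 ∧ ¬x5 ∨ x3) ∧ x4)
= ¬¬(x5 ∧ ¬x5 ∨ x3)   — absorption
= ¬¬x3   — complement / identity
= x3   — double negation

x3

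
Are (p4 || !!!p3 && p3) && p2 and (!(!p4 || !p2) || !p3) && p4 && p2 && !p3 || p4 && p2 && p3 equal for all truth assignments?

Yes

E1: (p4 || !!!p3 && p3) && p2
    = (p4 || !p3 && p3) && p2
    = p4 && p2
E2: (!(!p4 || !p2) || !p3) && p4 && p2 && !p3 || p4 && p2 && p3
    = (p4 && p2 || !p3) && p4 && p2 && !p3 || p4 && p2 && p3
    = p4 && p2 && !p3 || p4 && p2 && p3
    = p4 && p2
Both reduce to p4 && p2, so they are equivalent.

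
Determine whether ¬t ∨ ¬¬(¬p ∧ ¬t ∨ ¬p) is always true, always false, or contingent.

¬t ∨ ¬¬(¬p ∧ ¬t ∨ ¬p)
= ¬t ∨ ¬¬¬p   — absorption
= ¬t ∨ ¬p   — double negation
This depends on p, t, so it is not a constant.

contingent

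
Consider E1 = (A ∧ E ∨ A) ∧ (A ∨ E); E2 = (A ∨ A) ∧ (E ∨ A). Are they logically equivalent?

Yes

E1: (A ∧ E ∨ A) ∧ (A ∨ E)
    = A ∧ (A ∨ E)
    = A
E2: (A ∨ A) ∧ (E ∨ A)
    = A ∧ E ∨ A
    = A
Both reduce to A, so they are equivalent.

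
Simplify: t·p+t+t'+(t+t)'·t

t·p+t+t'+(t+t)'·t
= t·p+t+t'+t'·t
= t·p+t+t'
= t+t'
= 1

1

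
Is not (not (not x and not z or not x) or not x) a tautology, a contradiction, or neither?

not (not (not x and not z or not x) or not x)
= (not x and not z or not x) and x   (De Morgan)
= not x and x   (absorption)
= False   (complement)

contradiction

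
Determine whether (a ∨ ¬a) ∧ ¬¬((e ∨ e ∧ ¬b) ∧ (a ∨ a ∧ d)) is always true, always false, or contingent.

(a ∨ ¬a) ∧ ¬¬((e ∨ e ∧ ¬b) ∧ (a ∨ a ∧ d))
= (a ∨ ¬a) ∧ ¬¬((e ∨ e ∧ ¬b) ∧ a)   (absorption)
= (a ∨ ¬a) ∧ ¬¬(e ∧ a)   (absorption)
= ¬¬(e ∧ a)   (complement / identity)
= e ∧ a   (double negation)
This depends on a, e, so it is not a constant.

contingent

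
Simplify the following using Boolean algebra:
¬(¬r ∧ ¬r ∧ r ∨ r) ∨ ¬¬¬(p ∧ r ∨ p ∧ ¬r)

¬(¬r ∧ ¬r ∧ r ∨ r) ∨ ¬¬¬(p ∧ r ∨ p ∧ ¬r)
= ¬(¬r ∧ ¬r ∧ r ∨ r) ∨ ¬(p ∧ r ∨ p ∧ ¬r)   — double negation
= ¬(¬r ∧ r ∨ r) ∨ ¬(p ∧ r ∨ p ∧ ¬r)   — idempotence
= ¬r ∨ ¬(p ∧ r ∨ p ∧ ¬r)   — complement / identity
= ¬r ∨ ¬p   — distribution

¬r ∨ ¬p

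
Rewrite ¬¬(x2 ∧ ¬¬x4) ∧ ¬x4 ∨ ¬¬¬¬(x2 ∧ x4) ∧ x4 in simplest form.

¬¬(x2 ∧ ¬¬x4) ∧ ¬x4 ∨ ¬¬¬¬(x2 ∧ x4) ∧ x4
= ¬¬(x2 ∧ x4) ∧ ¬x4 ∨ ¬¬¬¬(x2 ∧ x4) ∧ x4
= ¬¬(x2 ∧ x4) ∧ ¬x4 ∨ ¬¬(x2 ∧ x4) ∧ x4
= ¬¬(x2 ∧ x4)
= x2 ∧ x4

x2 ∧ x4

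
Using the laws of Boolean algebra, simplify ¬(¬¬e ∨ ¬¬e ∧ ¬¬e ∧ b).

¬(¬¬e ∨ ¬¬e ∧ ¬¬e ∧ b)
= ¬(¬¬e ∨ ¬¬e ∧ b)
= ¬¬¬e
= ¬e

¬e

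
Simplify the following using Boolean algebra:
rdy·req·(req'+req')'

rdy·req

rdy·req·(req'+req')'
= rdy·req·req·req   [De Morgan]
= rdy·req·req   [idempotence]
= rdy·req   [idempotence]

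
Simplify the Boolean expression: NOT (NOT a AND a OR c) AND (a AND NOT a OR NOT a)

NOT (NOT a AND a OR c) AND (a AND NOT a OR NOT a)
= NOT (NOT a AND a OR c) AND NOT a
= NOT c AND NOT a

NOT c AND NOT a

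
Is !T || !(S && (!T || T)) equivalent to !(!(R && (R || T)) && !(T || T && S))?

No

E1: !T || !(S && (!T || T))
    = !T || !S
E2: !(!(R && (R || T)) && !(T || T && S))
    = !(!(R && (R || T)) && !T)
    = !(!R && !T)
    = R || T
These differ: at R=0, S=1, T=0, E1 = 1 but E2 = 0.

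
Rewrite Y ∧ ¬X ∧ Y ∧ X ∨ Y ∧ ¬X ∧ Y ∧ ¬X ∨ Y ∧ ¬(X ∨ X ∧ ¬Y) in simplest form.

Y ∧ ¬X

Y ∧ ¬X ∧ Y ∧ X ∨ Y ∧ ¬X ∧ Y ∧ ¬X ∨ Y ∧ ¬(X ∨ X ∧ ¬Y)
= Y ∧ ¬X ∧ Y ∨ Y ∧ ¬(X ∨ X ∧ ¬Y)   [distribution]
= Y ∧ ¬X ∧ Y ∨ Y ∧ ¬X   [absorption]
= Y ∧ ¬X   [absorption]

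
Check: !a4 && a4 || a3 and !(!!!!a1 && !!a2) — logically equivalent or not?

No

E1: !a4 && a4 || a3
    = a3   [complement / identity]
E2: !(!!!!a1 && !!a2)
    = !(!!a1 && !!a2)   [double negation]
    = !a1 || !a2   [De Morgan]
These differ: at a1=0, a2=0, a3=0, a4=0, E1 = 0 but E2 = 1.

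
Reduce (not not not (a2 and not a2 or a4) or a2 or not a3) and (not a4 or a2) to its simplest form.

(not not not (a2 and not a2 or a4) or a2 or not a3) and (not a4 or a2)
= (not not not a4 or a2 or not a3) and (not a4 or a2)   (complement / identity)
= (not a4 or a2 or not a3) and (not a4 or a2)   (double negation)
= not a4 or a2   (absorption)

not a4 or a2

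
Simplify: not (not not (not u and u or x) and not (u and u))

not (not not (not u and u or x) and not (u and u))
= not (not u and u or x) or u and u
= not x or u and u
= not x or u

not x or u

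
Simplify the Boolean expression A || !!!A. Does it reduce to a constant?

A || !!!A
= A || !A   [double negation]
= true   [complement]

true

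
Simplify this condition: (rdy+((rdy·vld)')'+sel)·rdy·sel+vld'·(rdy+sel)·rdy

(rdy+((rdy·vld)')'+sel)·rdy·sel+vld'·(rdy+sel)·rdy
= (rdy+rdy·vld+sel)·rdy·sel+vld'·(rdy+sel)·rdy   (double negation)
= (rdy+sel)·rdy·sel+vld'·(rdy+sel)·rdy   (absorption)
= (sel+vld')·(rdy+sel)·rdy   (distribution)
= (sel+vld')·rdy   (absorption)

(sel+vld')·rdy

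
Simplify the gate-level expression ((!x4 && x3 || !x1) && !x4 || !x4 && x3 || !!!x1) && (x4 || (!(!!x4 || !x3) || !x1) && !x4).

((!x4 && x3 || !x1) && !x4 || !x4 && x3 || !!!x1) && (x4 || (!(!!x4 || !x3) || !x1) && !x4)
= ((!x4 && x3 || !x1) && !x4 || !x4 && x3 || !!!x1) && (x4 || (!x4 && x3 || !x1) && !x4)
= (!x4 && x3 || !x1) && !x4 || (!x4 && x3 || !!!x1) && x4
= (!x4 && x3 || !x1) && !x4 || (!x4 && x3 || !x1) && x4
= !x4 && x3 || !x1

!x4 && x3 || !x1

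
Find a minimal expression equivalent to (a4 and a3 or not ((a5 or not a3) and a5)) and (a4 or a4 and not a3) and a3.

(a4 and a3 or not ((a5 or not a3) and a5)) and (a4 or a4 and not a3) and a3
= (a4 and a3 or not a5) and (a4 or a4 and not a3) and a3
= (a4 and a3 or not a5) and a4 and a3
= a4 and a3

a4 and a3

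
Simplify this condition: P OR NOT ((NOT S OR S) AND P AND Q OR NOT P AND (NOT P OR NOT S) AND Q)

P OR NOT ((NOT S OR S) AND P AND Q OR NOT P AND (NOT P OR NOT S) AND Q)
= P OR NOT ((NOT S OR S) AND P AND Q OR NOT P AND Q)
= P OR NOT (P AND Q OR NOT P AND Q)
= P OR NOT Q

P OR NOT Q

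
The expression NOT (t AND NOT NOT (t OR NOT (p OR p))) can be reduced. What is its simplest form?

NOT (t AND NOT NOT (t OR NOT (p OR p)))
= NOT (t AND (t OR NOT (p OR p)))   (double negation)
= NOT (t AND (t OR NOT p))   (idempotence)
= NOT t   (absorption)

NOT t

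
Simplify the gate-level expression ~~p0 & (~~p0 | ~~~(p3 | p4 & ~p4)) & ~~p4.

p0 & p4

~~p0 & (~~p0 | ~~~(p3 | p4 & ~p4)) & ~~p4
= ~~p0 & (~~p0 | ~~~p3) & ~~p4   [complement / identity]
= ~~p0 & (~~p0 | ~p3) & ~~p4   [double negation]
= ~~p0 & ~~p4   [absorption]
= p0 & ~~p4   [double negation]
= p0 & p4   [double negation]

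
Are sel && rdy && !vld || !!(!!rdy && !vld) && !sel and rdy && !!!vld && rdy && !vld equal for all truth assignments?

Yes

E1: sel && rdy && !vld || !!(!!rdy && !vld) && !sel
    = sel && rdy && !vld || !!rdy && !vld && !sel
    = sel && rdy && !vld || rdy && !vld && !sel
    = rdy && !vld
E2: rdy && !!!vld && rdy && !vld
    = rdy && !vld && rdy && !vld
    = rdy && !vld
Both reduce to rdy && !vld, so they are equivalent.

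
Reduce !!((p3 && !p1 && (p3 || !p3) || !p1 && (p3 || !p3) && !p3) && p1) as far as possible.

false

!!((p3 && !p1 && (p3 || !p3) || !p1 && (p3 || !p3) && !p3) && p1)
= !!(!p1 && (p3 || !p3) && p1)   — distribution
= !p1 && (p3 || !p3) && p1   — double negation
= !p1 && p1   — complement / identity
= false   — complement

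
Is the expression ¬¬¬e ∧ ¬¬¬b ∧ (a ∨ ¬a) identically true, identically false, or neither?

neither

¬¬¬e ∧ ¬¬¬b ∧ (a ∨ ¬a)
= ¬¬¬e ∧ ¬b ∧ (a ∨ ¬a)   [double negation]
= ¬e ∧ ¬b ∧ (a ∨ ¬a)   [double negation]
= ¬e ∧ ¬b   [complement / identity]
This depends on b, e, so it is not a constant.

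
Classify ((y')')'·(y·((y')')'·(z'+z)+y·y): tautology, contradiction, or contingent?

((y')')'·(y·((y')')'·(z'+z)+y·y)
= ((y')')'·(y·y'·(z'+z)+y·y)
= ((y')')'·(y·y'+y·y)
= y'·(y·y'+y·y)
= y'·y
= 0

contradiction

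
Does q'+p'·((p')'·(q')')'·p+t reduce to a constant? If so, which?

q'+p'·((p')'·(q')')'·p+t
= q'+p'·(p'+q')·p+t   — De Morgan
= q'+p'·p+t   — absorption
= q'+t   — complement / identity
This depends on q, t, so it is not a constant.

no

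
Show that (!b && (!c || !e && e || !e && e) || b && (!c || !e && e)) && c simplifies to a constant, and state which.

false

(!b && (!c || !e && e || !e && e) || b && (!c || !e && e)) && c
= (!b && (!c || !e && e) || b && (!c || !e && e)) && c   — idempotence
= (!c || !e && e) && c   — distribution
= !c && c   — complement / identity
= false   — complement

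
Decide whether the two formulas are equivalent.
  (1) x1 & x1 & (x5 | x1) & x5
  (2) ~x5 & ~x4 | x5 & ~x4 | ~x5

No

E1: x1 & x1 & (x5 | x1) & x5
    = x1 & x1 & x5
    = x1 & x5
E2: ~x5 & ~x4 | x5 & ~x4 | ~x5
    = ~x4 | ~x5
These differ: at x1=0, x4=0, x5=0, E1 = 0 but E2 = 1.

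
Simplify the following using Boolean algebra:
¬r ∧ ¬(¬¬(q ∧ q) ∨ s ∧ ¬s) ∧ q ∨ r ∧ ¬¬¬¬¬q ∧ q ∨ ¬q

¬r ∧ ¬(¬¬(q ∧ q) ∨ s ∧ ¬s) ∧ q ∨ r ∧ ¬¬¬¬¬q ∧ q ∨ ¬q
= ¬r ∧ ¬¬¬(q ∧ q) ∧ q ∨ r ∧ ¬¬¬¬¬q ∧ q ∨ ¬q
= ¬r ∧ ¬¬¬q ∧ q ∨ r ∧ ¬¬¬¬¬q ∧ q ∨ ¬q
= ¬r ∧ ¬¬¬q ∧ q ∨ r ∧ ¬¬¬q ∧ q ∨ ¬q
= ¬¬¬q ∧ q ∨ ¬q
= ¬q ∧ q ∨ ¬q
= ¬q

¬q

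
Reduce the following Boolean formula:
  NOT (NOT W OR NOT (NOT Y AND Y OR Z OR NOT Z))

W

NOT (NOT W OR NOT (NOT Y AND Y OR Z OR NOT Z))
= W AND (NOT Y AND Y OR Z OR NOT Z)   (De Morgan)
= W AND (Z OR NOT Z)   (complement / identity)
= W   (complement / identity)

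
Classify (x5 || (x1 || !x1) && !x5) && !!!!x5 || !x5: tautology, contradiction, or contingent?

(x5 || (x1 || !x1) && !x5) && !!!!x5 || !x5
= (x5 || (x1 || !x1) && !x5) && !!x5 || !x5   [double negation]
= (x5 || (x1 || !x1) && !x5) && x5 || !x5   [double negation]
= (x5 || !x5) && x5 || !x5   [complement / identity]
= x5 || !x5   [complement / identity]
= true   [complement]

tautology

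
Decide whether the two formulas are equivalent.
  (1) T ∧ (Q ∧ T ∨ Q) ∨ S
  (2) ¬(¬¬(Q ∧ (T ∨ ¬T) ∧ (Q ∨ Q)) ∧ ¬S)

No

E1: T ∧ (Q ∧ T ∨ Q) ∨ S
    = T ∧ Q ∨ S   — absorption
E2: ¬(¬¬(Q ∧ (T ∨ ¬T) ∧ (Q ∨ Q)) ∧ ¬S)
    = ¬(¬¬(Q ∧ (T ∨ ¬T) ∧ Q) ∧ ¬S)   — idempotence
    = ¬(¬¬(Q ∧ Q) ∧ ¬S)   — complement / identity
    = ¬(Q ∧ Q) ∨ S   — De Morgan
    = ¬Q ∨ S   — idempotence
These differ: at Q=0, S=0, T=0, E1 = 0 but E2 = 1.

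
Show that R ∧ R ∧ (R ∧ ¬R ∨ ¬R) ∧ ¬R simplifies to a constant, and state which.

False

R ∧ R ∧ (R ∧ ¬R ∨ ¬R) ∧ ¬R
= R ∧ R ∧ ¬R ∧ ¬R   (complement / identity)
= R ∧ R ∧ ¬R   (idempotence)
= R ∧ ¬R   (idempotence)
= False   (complement)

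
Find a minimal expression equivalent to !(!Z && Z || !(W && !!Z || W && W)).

W

!(!Z && Z || !(W && !!Z || W && W))
= !(!Z && Z || !(W && !!Z || W))
= !(!Z && Z || !(W && Z || W))
= !(!Z && Z || !W)
= !!W
= W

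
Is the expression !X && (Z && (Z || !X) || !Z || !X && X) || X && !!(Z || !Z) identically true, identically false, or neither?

identically true

!X && (Z && (Z || !X) || !Z || !X && X) || X && !!(Z || !Z)
= !X && (Z && (Z || !X) || !Z) || X && !!(Z || !Z)   (complement / identity)
= !X && (Z || !Z) || X && !!(Z || !Z)   (absorption)
= !X && (Z || !Z) || X && (Z || !Z)   (double negation)
= Z || !Z   (distribution)
= true   (complement)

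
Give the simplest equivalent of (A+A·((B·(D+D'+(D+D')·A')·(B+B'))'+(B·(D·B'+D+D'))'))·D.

A·D

(A+A·((B·(D+D'+(D+D')·A')·(B+B'))'+(B·(D·B'+D+D'))'))·D
= (A+A·((B·(D+D'+(D+D')·A')·(B+B'))'+(B·(D+D'))'))·D
= (A+A·((B·(D+D')·(B+B'))'+(B·(D+D'))'))·D
= (A+A·((B·(D+D'))'+(B·(D+D'))'))·D
= (A+A·(B·(D+D'))')·D
= (A+A·B')·D
= A·D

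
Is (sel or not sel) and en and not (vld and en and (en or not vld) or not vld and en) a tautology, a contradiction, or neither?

contradiction

(sel or not sel) and en and not (vld and en and (en or not vld) or not vld and en)
= (sel or not sel) and en and not (vld and en or not vld and en)   (absorption)
= (sel or not sel) and en and not en   (distribution)
= en and not en   (complement / identity)
= False   (complement)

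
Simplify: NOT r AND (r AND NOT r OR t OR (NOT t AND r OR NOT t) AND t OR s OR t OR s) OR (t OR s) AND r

t OR s

NOT r AND (r AND NOT r OR t OR (NOT t AND r OR NOT t) AND t OR s OR t OR s) OR (t OR s) AND r
= NOT r AND (r AND NOT r OR t OR NOT t AND t OR s OR t OR s) OR (t OR s) AND r   (absorption)
= NOT r AND (t OR NOT t AND t OR s OR t OR s) OR (t OR s) AND r   (complement / identity)
= NOT r AND (t OR s OR t OR s) OR (t OR s) AND r   (complement / identity)
= NOT r AND (t OR s) OR (t OR s) AND r   (idempotence)
= t OR s   (distribution)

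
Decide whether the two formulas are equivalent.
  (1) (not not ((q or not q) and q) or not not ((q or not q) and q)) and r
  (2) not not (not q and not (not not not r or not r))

E1: (not not ((q or not q) and q) or not not ((q or not q) and q)) and r
    = not not ((q or not q) and q) and r   [idempotence]
    = not not q and r   [complement / identity]
    = q and r   [double negation]
E2: not not (not q and not (not not not r or not r))
    = not not (not q and not (not r or not r))   [double negation]
    = not not (not q and r and r)   [De Morgan]
    = not not (not q and r)   [idempotence]
    = not q and r   [double negation]
These differ: at q=0, r=1, E1 = 0 but E2 = 1.

No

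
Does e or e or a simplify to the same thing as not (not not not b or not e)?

No

E1: e or e or a
    = e or a   (idempotence)
E2: not (not not not b or not e)
    = not (not b or not e)   (double negation)
    = b and e   (De Morgan)
These differ: at a=1, b=0, e=0, E1 = 1 but E2 = 0.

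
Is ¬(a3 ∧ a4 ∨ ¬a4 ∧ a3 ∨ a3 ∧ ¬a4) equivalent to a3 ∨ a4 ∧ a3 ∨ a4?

E1: ¬(a3 ∧ a4 ∨ ¬a4 ∧ a3 ∨ a3 ∧ ¬a4)
    = ¬(a3 ∨ a3 ∧ ¬a4)
    = ¬a3
E2: a3 ∨ a4 ∧ a3 ∨ a4
    = a3 ∨ a4
These differ: at a3=1, a4=0, E1 = 0 but E2 = 1.

No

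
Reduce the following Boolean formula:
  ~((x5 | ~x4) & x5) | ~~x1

~x5 | x1

~((x5 | ~x4) & x5) | ~~x1
= ~x5 | ~~x1   [absorption]
= ~x5 | x1   [double negation]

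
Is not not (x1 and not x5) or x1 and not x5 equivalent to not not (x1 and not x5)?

E1: not not (x1 and not x5) or x1 and not x5
    = x1 and not x5 or x1 and not x5   — double negation
    = x1 and not x5   — idempotence
E2: not not (x1 and not x5)
    = x1 and not x5   — double negation
Both reduce to x1 and not x5, so they are equivalent.

Yes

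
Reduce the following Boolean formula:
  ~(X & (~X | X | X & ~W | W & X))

~X

~(X & (~X | X | X & ~W | W & X))
= ~(X & (~X | X | X))   [distribution]
= ~(X & (~X | X))   [idempotence]
= ~X   [complement / identity]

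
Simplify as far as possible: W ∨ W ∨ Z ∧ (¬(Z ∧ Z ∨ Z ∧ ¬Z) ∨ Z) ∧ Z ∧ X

W ∨ Z ∧ X

W ∨ W ∨ Z ∧ (¬(Z ∧ Z ∨ Z ∧ ¬Z) ∨ Z) ∧ Z ∧ X
= W ∨ W ∨ Z ∧ (¬Z ∨ Z) ∧ Z ∧ X   — distribution
= W ∨ W ∨ Z ∧ Z ∧ X   — complement / identity
= W ∨ Z ∧ Z ∧ X   — idempotence
= W ∨ Z ∧ X   — idempotence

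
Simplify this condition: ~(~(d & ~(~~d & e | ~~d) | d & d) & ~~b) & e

(d | ~b) & e

~(~(d & ~(~~d & e | ~~d) | d & d) & ~~b) & e
= ~(~(d & ~~~d | d & d) & ~~b) & e   — absorption
= ~(~(d & ~d | d & d) & ~~b) & e   — double negation
= (d & ~d | d & d | ~b) & e   — De Morgan
= (d | ~b) & e   — distribution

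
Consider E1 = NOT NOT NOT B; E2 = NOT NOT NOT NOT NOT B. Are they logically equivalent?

Yes

E1: NOT NOT NOT B
    = NOT B   (double negation)
E2: NOT NOT NOT NOT NOT B
    = NOT NOT NOT B   (double negation)
    = NOT B   (double negation)
Both reduce to NOT B, so they are equivalent.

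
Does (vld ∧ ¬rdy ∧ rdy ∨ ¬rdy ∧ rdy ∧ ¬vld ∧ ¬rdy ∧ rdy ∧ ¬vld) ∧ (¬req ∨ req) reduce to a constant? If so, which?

(vld ∧ ¬rdy ∧ rdy ∨ ¬rdy ∧ rdy ∧ ¬vld ∧ ¬rdy ∧ rdy ∧ ¬vld) ∧ (¬req ∨ req)
= (vld ∧ ¬rdy ∧ rdy ∨ ¬rdy ∧ rdy ∧ ¬vld) ∧ (¬req ∨ req)   (idempotence)
= ¬rdy ∧ rdy ∧ (¬req ∨ req)   (distribution)
= ¬rdy ∧ rdy   (complement / identity)
= False   (complement)

yes, False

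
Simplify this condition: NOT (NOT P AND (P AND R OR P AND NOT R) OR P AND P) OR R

NOT P OR R

NOT (NOT P AND (P AND R OR P AND NOT R) OR P AND P) OR R
= NOT (NOT P AND P OR P AND P) OR R   [distribution]
= NOT P OR R   [distribution]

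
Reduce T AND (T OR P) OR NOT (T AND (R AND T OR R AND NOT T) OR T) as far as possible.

TRUE

T AND (T OR P) OR NOT (T AND (R AND T OR R AND NOT T) OR T)
= T OR NOT (T AND (R AND T OR R AND NOT T) OR T)   — absorption
= T OR NOT (T AND R OR T)   — distribution
= T OR NOT T   — absorption
= TRUE   — complement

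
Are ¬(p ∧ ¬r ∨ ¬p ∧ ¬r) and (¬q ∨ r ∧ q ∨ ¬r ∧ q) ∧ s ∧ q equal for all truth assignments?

E1: ¬(p ∧ ¬r ∨ ¬p ∧ ¬r)
    = ¬¬r   [distribution]
    = r   [double negation]
E2: (¬q ∨ r ∧ q ∨ ¬r ∧ q) ∧ s ∧ q
    = (¬q ∨ q) ∧ s ∧ q   [distribution]
    = s ∧ q   [complement / identity]
These differ: at p=0, q=0, r=1, s=0, E1 = 1 but E2 = 0.

No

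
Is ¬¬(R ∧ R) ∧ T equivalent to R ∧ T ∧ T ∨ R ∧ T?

Yes

E1: ¬¬(R ∧ R) ∧ T
    = ¬¬R ∧ T   [idempotence]
    = R ∧ T   [double negation]
E2: R ∧ T ∧ T ∨ R ∧ T
    = R ∧ T   [absorption]
Both reduce to R ∧ T, so they are equivalent.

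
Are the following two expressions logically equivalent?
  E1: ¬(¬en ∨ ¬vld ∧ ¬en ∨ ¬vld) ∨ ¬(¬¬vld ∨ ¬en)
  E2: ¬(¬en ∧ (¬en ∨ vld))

E1: ¬(¬en ∨ ¬vld ∧ ¬en ∨ ¬vld) ∨ ¬(¬¬vld ∨ ¬en)
    = ¬(¬en ∨ ¬vld) ∨ ¬(¬¬vld ∨ ¬en)   (absorption)
    = en ∧ vld ∨ ¬(¬¬vld ∨ ¬en)   (De Morgan)
    = en ∧ vld ∨ ¬vld ∧ en   (De Morgan)
    = en   (distribution)
E2: ¬(¬en ∧ (¬en ∨ vld))
    = ¬¬en   (absorption)
    = en   (double negation)
Both reduce to en, so they are equivalent.

Yes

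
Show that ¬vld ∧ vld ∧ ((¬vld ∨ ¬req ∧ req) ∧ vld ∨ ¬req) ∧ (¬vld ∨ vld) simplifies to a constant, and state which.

False

¬vld ∧ vld ∧ ((¬vld ∨ ¬req ∧ req) ∧ vld ∨ ¬req) ∧ (¬vld ∨ vld)
= ¬vld ∧ vld ∧ (¬vld ∧ vld ∨ ¬req) ∧ (¬vld ∨ vld)   — complement / identity
= ¬vld ∧ vld ∧ (¬vld ∧ vld ∨ ¬req)   — complement / identity
= ¬vld ∧ vld   — absorption
= False   — complement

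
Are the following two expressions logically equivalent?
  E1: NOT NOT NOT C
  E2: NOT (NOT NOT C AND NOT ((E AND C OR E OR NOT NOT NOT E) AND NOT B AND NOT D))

No

E1: NOT NOT NOT C
    = NOT C   [double negation]
E2: NOT (NOT NOT C AND NOT ((E AND C OR E OR NOT NOT NOT E) AND NOT B AND NOT D))
    = NOT (NOT NOT C AND NOT ((E AND C OR E OR NOT E) AND NOT B AND NOT D))   [double negation]
    = NOT C OR (E AND C OR E OR NOT E) AND NOT B AND NOT D   [De Morgan]
    = NOT C OR (E OR NOT E) AND NOT B AND NOT D   [absorption]
    = NOT C OR NOT B AND NOT D   [complement / identity]
These differ: at B=0, C=1, D=0, E=0, E1 = 0 but E2 = 1.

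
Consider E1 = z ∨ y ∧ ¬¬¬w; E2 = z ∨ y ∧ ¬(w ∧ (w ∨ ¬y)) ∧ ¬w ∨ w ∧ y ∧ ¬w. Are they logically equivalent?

Yes

E1: z ∨ y ∧ ¬¬¬w
    = z ∨ y ∧ ¬w   [double negation]
E2: z ∨ y ∧ ¬(w ∧ (w ∨ ¬y)) ∧ ¬w ∨ w ∧ y ∧ ¬w
    = z ∨ y ∧ ¬w ∧ ¬w ∨ w ∧ y ∧ ¬w   [absorption]
    = z ∨ y ∧ ¬w   [distribution]
Both reduce to z ∨ y ∧ ¬w, so they are equivalent.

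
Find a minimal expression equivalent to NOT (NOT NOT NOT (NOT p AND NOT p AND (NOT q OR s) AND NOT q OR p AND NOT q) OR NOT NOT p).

NOT (NOT NOT NOT (NOT p AND NOT p AND (NOT q OR s) AND NOT q OR p AND NOT q) OR NOT NOT p)
= NOT (NOT NOT NOT (NOT p AND NOT p AND NOT q OR p AND NOT q) OR NOT NOT p)   — absorption
= NOT NOT (NOT p AND NOT p AND NOT q OR p AND NOT q) AND NOT p   — De Morgan
= (NOT p AND NOT p AND NOT q OR p AND NOT q) AND NOT p   — double negation
= (NOT p AND NOT q OR p AND NOT q) AND NOT p   — idempotence
= NOT q AND NOT p   — distribution

NOT q AND NOT p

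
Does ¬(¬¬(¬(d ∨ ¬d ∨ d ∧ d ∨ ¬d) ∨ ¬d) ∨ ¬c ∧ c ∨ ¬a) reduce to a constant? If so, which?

¬(¬¬(¬(d ∨ ¬d ∨ d ∧ d ∨ ¬d) ∨ ¬d) ∨ ¬c ∧ c ∨ ¬a)
= ¬(¬((d ∨ ¬d ∨ d ∧ d ∨ ¬d) ∧ d) ∨ ¬c ∧ c ∨ ¬a)
= ¬(¬((d ∨ ¬d ∨ d ∨ ¬d) ∧ d) ∨ ¬c ∧ c ∨ ¬a)
= ¬(¬((d ∨ ¬d ∨ d ∨ ¬d) ∧ d) ∨ ¬a)
= ¬(¬((d ∨ ¬d) ∧ d) ∨ ¬a)
= (d ∨ ¬d) ∧ d ∧ a
= d ∧ a
This depends on a, d, so it is not a constant.

no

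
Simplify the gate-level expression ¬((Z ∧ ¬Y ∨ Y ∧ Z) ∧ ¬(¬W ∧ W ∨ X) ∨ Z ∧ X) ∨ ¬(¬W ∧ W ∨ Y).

¬((Z ∧ ¬Y ∨ Y ∧ Z) ∧ ¬(¬W ∧ W ∨ X) ∨ Z ∧ X) ∨ ¬(¬W ∧ W ∨ Y)
= ¬((Z ∧ ¬Y ∨ Y ∧ Z) ∧ ¬X ∨ Z ∧ X) ∨ ¬(¬W ∧ W ∨ Y)
= ¬(Z ∧ ¬X ∨ Z ∧ X) ∨ ¬(¬W ∧ W ∨ Y)
= ¬Z ∨ ¬(¬W ∧ W ∨ Y)
= ¬Z ∨ ¬Y

¬Z ∨ ¬Y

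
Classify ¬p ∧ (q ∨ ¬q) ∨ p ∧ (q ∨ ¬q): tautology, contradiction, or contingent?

¬p ∧ (q ∨ ¬q) ∨ p ∧ (q ∨ ¬q)
= q ∨ ¬q
= True

tautology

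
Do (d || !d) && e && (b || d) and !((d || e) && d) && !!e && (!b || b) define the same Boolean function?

E1: (d || !d) && e && (b || d)
    = e && (b || d)   — complement / identity
E2: !((d || e) && d) && !!e && (!b || b)
    = !((d || e) && d) && !!e   — complement / identity
    = !d && !!e   — absorption
    = !d && e   — double negation
These differ: at b=0, d=1, e=1, E1 = 1 but E2 = 0.

No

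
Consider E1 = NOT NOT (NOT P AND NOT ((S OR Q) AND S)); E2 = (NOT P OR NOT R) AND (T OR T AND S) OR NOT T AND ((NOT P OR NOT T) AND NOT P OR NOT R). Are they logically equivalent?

No

E1: NOT NOT (NOT P AND NOT ((S OR Q) AND S))
    = NOT NOT (NOT P AND NOT S)   (absorption)
    = NOT P AND NOT S   (double negation)
E2: (NOT P OR NOT R) AND (T OR T AND S) OR NOT T AND ((NOT P OR NOT T) AND NOT P OR NOT R)
    = (NOT P OR NOT R) AND (T OR T AND S) OR NOT T AND (NOT P OR NOT R)   (absorption)
    = (NOT P OR NOT R) AND T OR NOT T AND (NOT P OR NOT R)   (absorption)
    = NOT P OR NOT R   (distribution)
These differ: at P=0, Q=0, R=0, S=1, T=0, E1 = 0 but E2 = 1.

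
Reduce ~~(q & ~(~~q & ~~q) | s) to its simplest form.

s

~~(q & ~(~~q & ~~q) | s)
= ~~(q & ~~~q | s)
= ~~(q & ~q | s)
= ~~s
= s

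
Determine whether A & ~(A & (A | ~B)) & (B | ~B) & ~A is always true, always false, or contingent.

always false

A & ~(A & (A | ~B)) & (B | ~B) & ~A
= A & ~(A & (A | ~B)) & ~A   [complement / identity]
= A & ~A & ~A   [absorption]
= A & ~A   [idempotence]
= 0   [complement]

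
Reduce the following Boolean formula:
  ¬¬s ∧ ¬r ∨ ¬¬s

s

¬¬s ∧ ¬r ∨ ¬¬s
= ¬¬s
= s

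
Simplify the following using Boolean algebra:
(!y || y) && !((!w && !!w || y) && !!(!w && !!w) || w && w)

(!y || y) && !((!w && !!w || y) && !!(!w && !!w) || w && w)
= (!y || y) && !((!w && !!w || y) && !w && !!w || w && w)   (double negation)
= (!y || y) && !(!w && !!w || w && w)   (absorption)
= (!y || y) && !(!w && w || w && w)   (double negation)
= (!y || y) && !w   (distribution)
= !w   (complement / identity)

!w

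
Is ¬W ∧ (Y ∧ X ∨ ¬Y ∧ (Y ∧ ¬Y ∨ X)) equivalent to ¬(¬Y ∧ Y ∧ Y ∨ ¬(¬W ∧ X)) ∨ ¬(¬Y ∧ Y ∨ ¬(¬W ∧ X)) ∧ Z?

E1: ¬W ∧ (Y ∧ X ∨ ¬Y ∧ (Y ∧ ¬Y ∨ X))
    = ¬W ∧ (Y ∧ X ∨ ¬Y ∧ X)   — complement / identity
    = ¬W ∧ X   — distribution
E2: ¬(¬Y ∧ Y ∧ Y ∨ ¬(¬W ∧ X)) ∨ ¬(¬Y ∧ Y ∨ ¬(¬W ∧ X)) ∧ Z
    = ¬(¬Y ∧ Y ∨ ¬(¬W ∧ X)) ∨ ¬(¬Y ∧ Y ∨ ¬(¬W ∧ X)) ∧ Z   — idempotence
    = ¬(¬Y ∧ Y ∨ ¬(¬W ∧ X))   — absorption
    = ¬¬(¬W ∧ X)   — complement / identity
    = ¬W ∧ X   — double negation
Both reduce to ¬W ∧ X, so they are equivalent.

Yes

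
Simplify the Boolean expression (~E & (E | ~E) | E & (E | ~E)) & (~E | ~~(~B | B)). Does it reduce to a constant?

(~E & (E | ~E) | E & (E | ~E)) & (~E | ~~(~B | B))
= (E | ~E) & (~E | ~~(~B | B))   [distribution]
= ~E | E & ~~(~B | B)   [distribution]
= ~E | E & (~B | B)   [double negation]
= ~E | E   [complement / identity]
= 1   [complement]

1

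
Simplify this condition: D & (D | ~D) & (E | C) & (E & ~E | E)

D & (D | ~D) & (E | C) & (E & ~E | E)
= D & (D | ~D) & (E | C) & E   (complement / identity)
= D & (D | ~D) & E   (absorption)
= D & E   (complement / identity)

D & E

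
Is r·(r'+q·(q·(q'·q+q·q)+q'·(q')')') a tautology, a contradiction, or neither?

contradiction

r·(r'+q·(q·(q'·q+q·q)+q'·(q')')')
= r·(r'+q·(q·(q'·q+q·q)+q'·q)')   (double negation)
= r·(r'+q·(q·q+q'·q)')   (distribution)
= r·(r'+q·q')   (distribution)
= r·r'   (complement / identity)
= 0   (complement)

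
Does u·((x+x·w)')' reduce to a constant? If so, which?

no

u·((x+x·w)')'
= u·(x')'   — absorption
= u·x   — double negation
This depends on u, x, so it is not a constant.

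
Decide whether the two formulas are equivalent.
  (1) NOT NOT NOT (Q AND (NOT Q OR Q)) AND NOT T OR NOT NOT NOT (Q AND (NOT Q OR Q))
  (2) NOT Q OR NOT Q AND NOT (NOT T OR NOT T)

Yes

E1: NOT NOT NOT (Q AND (NOT Q OR Q)) AND NOT T OR NOT NOT NOT (Q AND (NOT Q OR Q))
    = NOT NOT NOT (Q AND (NOT Q OR Q))   [absorption]
    = NOT NOT NOT Q   [complement / identity]
    = NOT Q   [double negation]
E2: NOT Q OR NOT Q AND NOT (NOT T OR NOT T)
    = NOT Q OR NOT Q AND T AND T   [De Morgan]
    = NOT Q OR NOT Q AND T   [idempotence]
    = NOT Q   [absorption]
Both reduce to NOT Q, so they are equivalent.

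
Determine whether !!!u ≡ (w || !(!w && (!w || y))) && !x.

No

E1: !!!u
    = !u
E2: (w || !(!w && (!w || y))) && !x
    = (w || !!w) && !x
    = (w || w) && !x
    = w && !x
These differ: at u=0, w=0, x=1, y=0, E1 = 1 but E2 = 0.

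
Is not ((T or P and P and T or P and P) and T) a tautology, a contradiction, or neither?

not ((T or P and P and T or P and P) and T)
= not ((T or P and P) and T)   [absorption]
= not ((T or P) and T)   [idempotence]
= not T   [absorption]
This depends on T, so it is not a constant.

neither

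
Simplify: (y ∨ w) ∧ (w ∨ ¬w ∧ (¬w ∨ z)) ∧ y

y

(y ∨ w) ∧ (w ∨ ¬w ∧ (¬w ∨ z)) ∧ y
= (y ∨ w) ∧ (w ∨ ¬w) ∧ y   — absorption
= (y ∨ w) ∧ y   — complement / identity
= y   — absorption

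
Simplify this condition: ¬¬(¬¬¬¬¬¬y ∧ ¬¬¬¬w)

y ∧ w

¬¬(¬¬¬¬¬¬y ∧ ¬¬¬¬w)
= ¬¬(¬¬¬¬¬¬y ∧ ¬¬w)   [double negation]
= ¬¬(¬¬¬¬y ∧ ¬¬w)   [double negation]
= ¬¬(¬¬y ∧ ¬¬w)   [double negation]
= ¬(¬y ∨ ¬w)   [De Morgan]
= y ∧ w   [De Morgan]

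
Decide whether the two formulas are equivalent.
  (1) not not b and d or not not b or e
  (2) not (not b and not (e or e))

E1: not not b and d or not not b or e
    = not not b or e   (absorption)
    = b or e   (double negation)
E2: not (not b and not (e or e))
    = b or e or e   (De Morgan)
    = b or e   (idempotence)
Both reduce to b or e, so they are equivalent.

Yes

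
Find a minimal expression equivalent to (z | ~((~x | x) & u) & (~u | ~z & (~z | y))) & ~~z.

z

(z | ~((~x | x) & u) & (~u | ~z & (~z | y))) & ~~z
= (z | ~((~x | x) & u) & (~u | ~z)) & ~~z   [absorption]
= (z | ~u & (~u | ~z)) & ~~z   [complement / identity]
= (z | ~u) & ~~z   [absorption]
= (z | ~u) & z   [double negation]
= z   [absorption]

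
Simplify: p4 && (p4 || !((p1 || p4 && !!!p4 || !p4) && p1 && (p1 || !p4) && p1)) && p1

p4 && (p4 || !((p1 || p4 && !!!p4 || !p4) && p1 && (p1 || !p4) && p1)) && p1
= p4 && (p4 || !((p1 || p4 && !p4 || !p4) && p1 && (p1 || !p4) && p1)) && p1
= p4 && (p4 || !((p1 || !p4) && p1 && (p1 || !p4) && p1)) && p1
= p4 && (p4 || !((p1 || !p4) && p1)) && p1
= p4 && (p4 || !p1) && p1
= p4 && p1

p4 && p1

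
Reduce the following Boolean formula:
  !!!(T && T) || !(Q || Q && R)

!T || !Q

!!!(T && T) || !(Q || Q && R)
= !(T && T) || !(Q || Q && R)   — double negation
= !(T && T) || !Q   — absorption
= !T || !Q   — idempotence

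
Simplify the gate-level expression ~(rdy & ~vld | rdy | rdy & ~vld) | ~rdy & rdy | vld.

~(rdy & ~vld | rdy | rdy & ~vld) | ~rdy & rdy | vld
= ~(rdy & ~vld | rdy | rdy & ~vld) | vld
= ~(rdy | rdy & ~vld) | vld
= ~rdy | vld

~rdy | vld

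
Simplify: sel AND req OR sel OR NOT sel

sel AND req OR sel OR NOT sel
= sel OR NOT sel   — absorption
= TRUE   — complement

TRUE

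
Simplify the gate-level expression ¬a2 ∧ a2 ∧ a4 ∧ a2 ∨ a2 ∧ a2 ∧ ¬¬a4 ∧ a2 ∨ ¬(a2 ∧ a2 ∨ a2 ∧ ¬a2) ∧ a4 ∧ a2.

¬a2 ∧ a2 ∧ a4 ∧ a2 ∨ a2 ∧ a2 ∧ ¬¬a4 ∧ a2 ∨ ¬(a2 ∧ a2 ∨ a2 ∧ ¬a2) ∧ a4 ∧ a2
= ¬a2 ∧ a2 ∧ a4 ∧ a2 ∨ a2 ∧ a2 ∧ a4 ∧ a2 ∨ ¬(a2 ∧ a2 ∨ a2 ∧ ¬a2) ∧ a4 ∧ a2   — double negation
= a2 ∧ a4 ∧ a2 ∨ ¬(a2 ∧ a2 ∨ a2 ∧ ¬a2) ∧ a4 ∧ a2   — distribution
= a2 ∧ a4 ∧ a2 ∨ ¬a2 ∧ a4 ∧ a2   — distribution
= a4 ∧ a2   — distribution

a4 ∧ a2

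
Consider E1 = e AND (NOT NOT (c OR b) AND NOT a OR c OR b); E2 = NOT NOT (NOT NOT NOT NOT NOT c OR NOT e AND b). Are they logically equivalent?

E1: e AND (NOT NOT (c OR b) AND NOT a OR c OR b)
    = e AND ((c OR b) AND NOT a OR c OR b)
    = e AND (c OR b)
E2: NOT NOT (NOT NOT NOT NOT NOT c OR NOT e AND b)
    = NOT NOT (NOT NOT NOT c OR NOT e AND b)
    = NOT NOT NOT c OR NOT e AND b
    = NOT c OR NOT e AND b
These differ: at a=1, b=0, c=0, e=0, E1 = 0 but E2 = 1.

No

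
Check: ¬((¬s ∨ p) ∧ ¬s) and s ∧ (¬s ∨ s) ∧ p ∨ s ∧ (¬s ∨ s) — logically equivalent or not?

E1: ¬((¬s ∨ p) ∧ ¬s)
    = ¬¬s   — absorption
    = s   — double negation
E2: s ∧ (¬s ∨ s) ∧ p ∨ s ∧ (¬s ∨ s)
    = s ∧ (¬s ∨ s)   — absorption
    = s   — complement / identity
Both reduce to s, so they are equivalent.

Yes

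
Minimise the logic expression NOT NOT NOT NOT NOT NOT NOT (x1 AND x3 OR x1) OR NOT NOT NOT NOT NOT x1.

NOT NOT NOT NOT NOT NOT NOT (x1 AND x3 OR x1) OR NOT NOT NOT NOT NOT x1
= NOT NOT NOT NOT NOT NOT NOT x1 OR NOT NOT NOT NOT NOT x1   — absorption
= NOT NOT NOT NOT NOT x1 OR NOT NOT NOT NOT NOT x1   — double negation
= NOT NOT NOT NOT NOT x1   — idempotence
= NOT NOT NOT x1   — double negation
= NOT x1   — double negation

NOT x1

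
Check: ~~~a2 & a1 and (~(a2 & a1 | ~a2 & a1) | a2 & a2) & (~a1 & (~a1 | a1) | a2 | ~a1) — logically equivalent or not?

E1: ~~~a2 & a1
    = ~a2 & a1
E2: (~(a2 & a1 | ~a2 & a1) | a2 & a2) & (~a1 & (~a1 | a1) | a2 | ~a1)
    = (~(a2 & a1 | ~a2 & a1) | a2 & a2) & (~a1 | a2 | ~a1)
    = (~(a2 & a1 | ~a2 & a1) | a2) & (~a1 | a2 | ~a1)
    = (~a1 | a2) & (~a1 | a2 | ~a1)
    = ~a1 | a2
These differ: at a1=0, a2=1, E1 = 0 but E2 = 1.

No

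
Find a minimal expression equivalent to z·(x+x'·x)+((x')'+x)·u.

x·(z+u)

z·(x+x'·x)+((x')'+x)·u
= z·(x+x'·x)+(x+x)·u   (double negation)
= z·(x+x'·x)+x·u   (idempotence)
= z·x+x·u   (complement / identity)
= x·(z+u)   (distribution)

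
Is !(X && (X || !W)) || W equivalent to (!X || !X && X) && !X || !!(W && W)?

E1: !(X && (X || !W)) || W
    = !X || W   (absorption)
E2: (!X || !X && X) && !X || !!(W && W)
    = !X && !X || !!(W && W)   (complement / identity)
    = !X && !X || !!W   (idempotence)
    = !X || !!W   (idempotence)
    = !X || W   (double negation)
Both reduce to !X || W, so they are equivalent.

Yes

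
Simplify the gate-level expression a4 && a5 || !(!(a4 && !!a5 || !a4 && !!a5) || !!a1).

a4 && a5 || !(!(a4 && !!a5 || !a4 && !!a5) || !!a1)
= a4 && a5 || !(!!!a5 || !!a1)   — distribution
= a4 && a5 || !(!a5 || !!a1)   — double negation
= a4 && a5 || a5 && !a1   — De Morgan
= (a4 || !a1) && a5   — distribution

(a4 || !a1) && a5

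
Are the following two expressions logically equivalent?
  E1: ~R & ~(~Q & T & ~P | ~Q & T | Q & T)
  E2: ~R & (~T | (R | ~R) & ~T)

Yes

E1: ~R & ~(~Q & T & ~P | ~Q & T | Q & T)
    = ~R & ~(~Q & T | Q & T)   — absorption
    = ~R & ~T   — distribution
E2: ~R & (~T | (R | ~R) & ~T)
    = ~R & (~T | ~T)   — complement / identity
    = ~R & ~T   — idempotence
Both reduce to ~R & ~T, so they are equivalent.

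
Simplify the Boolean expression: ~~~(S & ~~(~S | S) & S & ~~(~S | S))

~S

~~~(S & ~~(~S | S) & S & ~~(~S | S))
= ~~~(S & ~~(~S | S))   (idempotence)
= ~~~(S & (~S | S))   (double negation)
= ~~~S   (complement / identity)
= ~S   (double negation)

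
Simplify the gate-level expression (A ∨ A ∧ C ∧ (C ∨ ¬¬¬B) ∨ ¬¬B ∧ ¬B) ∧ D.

A ∧ D

(A ∨ A ∧ C ∧ (C ∨ ¬¬¬B) ∨ ¬¬B ∧ ¬B) ∧ D
= (A ∨ A ∧ C ∧ (C ∨ ¬¬¬B) ∨ B ∧ ¬B) ∧ D   (double negation)
= (A ∨ A ∧ C ∧ (C ∨ ¬B) ∨ B ∧ ¬B) ∧ D   (double negation)
= (A ∨ A ∧ C ∨ B ∧ ¬B) ∧ D   (absorption)
= (A ∨ B ∧ ¬B) ∧ D   (absorption)
= A ∧ D   (complement / identity)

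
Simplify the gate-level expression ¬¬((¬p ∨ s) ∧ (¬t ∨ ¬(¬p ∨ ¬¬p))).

¬¬((¬p ∨ s) ∧ (¬t ∨ ¬(¬p ∨ ¬¬p)))
= ¬¬((¬p ∨ s) ∧ (¬t ∨ p ∧ ¬p))   [De Morgan]
= (¬p ∨ s) ∧ (¬t ∨ p ∧ ¬p)   [double negation]
= (¬p ∨ s) ∧ ¬t   [complement / identity]

(¬p ∨ s) ∧ ¬t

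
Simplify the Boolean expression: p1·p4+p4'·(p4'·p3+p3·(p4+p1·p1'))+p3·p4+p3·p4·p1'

p1·p4+p3

p1·p4+p4'·(p4'·p3+p3·(p4+p1·p1'))+p3·p4+p3·p4·p1'
= p1·p4+p4'·(p4'·p3+p3·p4)+p3·p4+p3·p4·p1'   [complement / identity]
= p1·p4+p4'·p3+p3·p4+p3·p4·p1'   [distribution]
= p1·p4+p4'·p3+p3·p4   [absorption]
= p1·p4+p3   [distribution]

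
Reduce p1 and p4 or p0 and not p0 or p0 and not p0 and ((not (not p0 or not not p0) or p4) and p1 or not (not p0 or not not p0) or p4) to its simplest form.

p1 and p4 or p0 and not p0 or p0 and not p0 and ((not (not p0 or not not p0) or p4) and p1 or not (not p0 or not not p0) or p4)
= p1 and p4 or p0 and not p0 or p0 and not p0 and (not (not p0 or not not p0) or p4)   (absorption)
= p1 and p4 or p0 and not p0 or p0 and not p0 and (p0 and not p0 or p4)   (De Morgan)
= p1 and p4 or p0 and not p0 or p0 and not p0 and p4   (complement / identity)
= p1 and p4 or p0 and not p0   (absorption)
= p1 and p4   (complement / identity)

p1 and p4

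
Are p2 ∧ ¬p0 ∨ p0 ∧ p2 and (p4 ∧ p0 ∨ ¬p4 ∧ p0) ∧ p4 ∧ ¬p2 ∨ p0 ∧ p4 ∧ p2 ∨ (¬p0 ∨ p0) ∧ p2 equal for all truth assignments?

No

E1: p2 ∧ ¬p0 ∨ p0 ∧ p2
    = p2
E2: (p4 ∧ p0 ∨ ¬p4 ∧ p0) ∧ p4 ∧ ¬p2 ∨ p0 ∧ p4 ∧ p2 ∨ (¬p0 ∨ p0) ∧ p2
    = p0 ∧ p4 ∧ ¬p2 ∨ p0 ∧ p4 ∧ p2 ∨ (¬p0 ∨ p0) ∧ p2
    = p0 ∧ p4 ∨ (¬p0 ∨ p0) ∧ p2
    = p0 ∧ p4 ∨ p2
These differ: at p0=1, p2=0, p4=1, E1 = 0 but E2 = 1.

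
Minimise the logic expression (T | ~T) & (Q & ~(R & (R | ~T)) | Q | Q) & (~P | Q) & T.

Q & T

(T | ~T) & (Q & ~(R & (R | ~T)) | Q | Q) & (~P | Q) & T
= (Q & ~(R & (R | ~T)) | Q | Q) & (~P | Q) & T   — complement / identity
= (Q | (Q & ~(R & (R | ~T)) | Q) & ~P) & T   — distribution
= (Q | (Q & ~R | Q) & ~P) & T   — absorption
= (Q | Q & ~P) & T   — absorption
= Q & T   — absorption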